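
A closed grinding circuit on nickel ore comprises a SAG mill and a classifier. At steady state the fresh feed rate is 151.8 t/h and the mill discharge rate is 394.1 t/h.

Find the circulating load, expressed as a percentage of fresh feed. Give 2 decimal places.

Discharge = new feed + return, hence
R = M − F = 394.1 − 151.8 = 242.3 t/h
CL = 100·R/F = 100·242.3/151.8 = 159.62 %

CL = 159.62 %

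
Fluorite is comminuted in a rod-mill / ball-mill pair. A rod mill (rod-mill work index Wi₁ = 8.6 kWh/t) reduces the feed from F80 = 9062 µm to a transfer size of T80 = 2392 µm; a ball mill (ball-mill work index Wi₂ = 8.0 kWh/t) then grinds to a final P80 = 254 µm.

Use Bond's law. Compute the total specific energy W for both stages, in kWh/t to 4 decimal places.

W = 4.2389 kWh/t

W = 10 Wi / √P80 − 10 Wi / √F80
Stage 1 (9062→2392 µm, Wi₁=8.6): W₁ = 10·8.6·(0.020447 − 0.010505) = 0.8550 kWh/t
Stage 2 (2392→254 µm, Wi₂=8.0): W₂ = 10·8.0·(0.062746 − 0.020447) = 3.3839 kWh/t
W = W₁ + W₂ = 0.8550 + 3.3839 = 4.2389 kWh/t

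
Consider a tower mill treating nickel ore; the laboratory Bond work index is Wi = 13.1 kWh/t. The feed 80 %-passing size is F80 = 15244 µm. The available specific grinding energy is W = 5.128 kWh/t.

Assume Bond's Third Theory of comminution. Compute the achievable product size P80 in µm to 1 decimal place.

P80 = 448.0 µm

W = 10·Wi·[P80^(−½) − F80^(−½)]
P80^-0.5 = F80^-0.5 + W/(10 Wi)
  = 5.1280/(10·13.1) + 1/√15244 = 0.039145 + 0.008099 = 0.047244
P80 = (1/0.047244)² = 21.1665² = 448.02 µm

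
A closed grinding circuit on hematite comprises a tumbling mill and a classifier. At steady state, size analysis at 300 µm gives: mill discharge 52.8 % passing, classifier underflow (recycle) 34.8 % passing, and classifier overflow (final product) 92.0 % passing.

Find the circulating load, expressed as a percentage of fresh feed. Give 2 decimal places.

Mass balance on the −300 µm fraction:
(1+r)d = ru + o → r = (o−d)/(d−u)
r = (92.0 − 52.8)/(52.8 − 34.8) = 39.2/18.0 = 2.1778
CL = 100·r = 217.78 %

CL = 217.78 %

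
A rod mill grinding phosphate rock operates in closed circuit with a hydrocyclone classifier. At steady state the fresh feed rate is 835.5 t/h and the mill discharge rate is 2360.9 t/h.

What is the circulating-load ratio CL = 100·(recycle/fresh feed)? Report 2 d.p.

CL = 182.57 %

Mill node: discharge = fresh + recycle.
R = M − F = 2360.9 − 835.5 = 1525.4 t/h
CL = 100·R/F = 100·1525.4/835.5 = 182.57 %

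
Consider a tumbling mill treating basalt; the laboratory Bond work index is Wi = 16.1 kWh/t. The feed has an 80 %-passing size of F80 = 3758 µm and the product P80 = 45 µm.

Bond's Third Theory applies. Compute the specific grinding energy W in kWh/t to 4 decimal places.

W = 10 Wi / √P80 − 10 Wi / √F80
1/√45 = 0.149071;  1/√3758 = 0.016313
W = 10·16.1·(0.149071 − 0.016313) = 21.3741 kWh/t

W = 21.3741 kWh/t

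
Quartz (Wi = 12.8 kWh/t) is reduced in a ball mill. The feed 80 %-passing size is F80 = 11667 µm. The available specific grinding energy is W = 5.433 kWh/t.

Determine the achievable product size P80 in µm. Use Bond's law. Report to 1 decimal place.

W = 10 Wi (1/√P80 − 1/√F80)  [Bond]
1/√P80 = 1/√F80 + W/(10·Wi)
  = 5.4330/(10·12.8) + 1/√11667 = 0.042445 + 0.009258 = 0.051703
P80 = (1/0.051703)² = 19.3411² = 374.08 µm

P80 = 374.1 µm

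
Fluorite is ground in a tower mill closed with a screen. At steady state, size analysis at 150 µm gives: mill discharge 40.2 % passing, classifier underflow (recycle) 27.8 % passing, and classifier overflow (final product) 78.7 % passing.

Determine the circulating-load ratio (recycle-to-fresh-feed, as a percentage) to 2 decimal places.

CL = 310.48 %

Two-product formula at 150 µm:
d + r·d = r·u + o → r(d−u) = o−d
r = (78.7 − 40.2)/(40.2 − 27.8) = 38.5/12.4 = 3.1048
CL = 100·r = 310.48 %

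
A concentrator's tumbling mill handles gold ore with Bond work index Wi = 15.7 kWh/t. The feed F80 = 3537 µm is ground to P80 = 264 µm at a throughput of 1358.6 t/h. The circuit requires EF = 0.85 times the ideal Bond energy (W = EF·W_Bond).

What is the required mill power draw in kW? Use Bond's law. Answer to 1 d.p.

Bond: W = 10·Wi·(1/√P80 − 1/√F80)
W = 10·15.7·(1/√264 − 1/√3537) = 10·15.7·(0.044731) = 7.0228 kWh/t
With EF = 0.85: W = 7.0228·0.85 = 5.9694 kWh/t
P_mill = W·ṁ = 5.9694·1358.6 = 8110.0 kW

P = 8110.0 kW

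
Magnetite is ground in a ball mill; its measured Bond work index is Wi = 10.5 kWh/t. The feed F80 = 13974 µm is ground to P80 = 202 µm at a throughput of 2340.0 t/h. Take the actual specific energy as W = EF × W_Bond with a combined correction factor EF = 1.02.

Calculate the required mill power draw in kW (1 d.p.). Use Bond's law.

W = 10·Wi·[P80^(−½) − F80^(−½)]
W = 10·10.5·(1/√202 − 1/√13974) = 10·10.5·(0.061900) = 6.4995 kWh/t
With EF = 1.02: W = 6.4995·1.02 = 6.6295 kWh/t
Mill draw = 6.6295 × 2340.0 = 15513.1 kW

P = 15513.1 kW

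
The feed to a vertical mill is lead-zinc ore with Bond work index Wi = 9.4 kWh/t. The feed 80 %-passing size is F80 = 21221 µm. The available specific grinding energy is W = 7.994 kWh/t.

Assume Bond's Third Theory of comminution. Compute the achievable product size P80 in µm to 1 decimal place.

P80 = 118.4 µm

W_Bond = 10·Wi·(1/√P₈₀ − 1/√F₈₀)
P80^(−½) = W/(10 Wi) + F80^(−½)
  = 7.9940/(10·9.4) + 1/√21221 = 0.085043 + 0.006865 = 0.091907
P80 = (1/0.091907)² = 10.8805² = 118.39 µm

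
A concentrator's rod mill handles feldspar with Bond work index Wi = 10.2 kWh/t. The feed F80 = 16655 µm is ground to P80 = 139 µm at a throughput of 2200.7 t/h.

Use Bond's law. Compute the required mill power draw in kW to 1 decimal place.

P = 17300.1 kW

W = 10 Wi (P80^-0.5 − F80^-0.5)
W = 10·10.2·(1/√139 − 1/√16655) = 10·10.2·(0.077070) = 7.8612 kWh/t
Power = W × throughput = 7.8612 kWh/t × 2200.7 t/h = 17300.1 kW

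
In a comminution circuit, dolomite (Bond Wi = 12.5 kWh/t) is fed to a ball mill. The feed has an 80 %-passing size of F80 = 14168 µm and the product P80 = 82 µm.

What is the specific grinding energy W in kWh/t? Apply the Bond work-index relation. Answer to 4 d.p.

W = 10·Wi·(P80^(-½) − F80^(-½))
1/√82 = 0.110432;  1/√14168 = 0.008401
W = 10·12.5·(0.110432 − 0.008401) = 12.7538 kWh/t

W = 12.7538 kWh/t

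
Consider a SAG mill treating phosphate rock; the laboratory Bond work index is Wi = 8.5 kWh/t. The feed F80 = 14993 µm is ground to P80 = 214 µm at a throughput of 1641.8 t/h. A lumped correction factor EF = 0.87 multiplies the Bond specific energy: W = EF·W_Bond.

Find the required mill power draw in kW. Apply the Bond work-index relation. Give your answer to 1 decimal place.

W = 10 Wi / √P80 − 10 Wi / √F80
W = 10·8.5·(1/√214 − 1/√14993) = 10·8.5·(0.060192) = 5.1163 kWh/t
With EF = 0.87: W = 5.1163·0.87 = 4.4512 kWh/t
Mill draw = 4.4512 × 1641.8 = 7307.9 kW

P = 7307.9 kW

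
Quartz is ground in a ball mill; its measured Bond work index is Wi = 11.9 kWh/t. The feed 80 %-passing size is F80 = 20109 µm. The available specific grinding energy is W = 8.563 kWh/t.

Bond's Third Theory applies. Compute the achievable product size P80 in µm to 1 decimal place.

P80 = 160.2 µm

W_Bond = 10·Wi·(1/√P₈₀ − 1/√F₈₀)
P80^-0.5 = F80^-0.5 + W/(10 Wi)
  = 8.5630/(10·11.9) + 1/√20109 = 0.071958 + 0.007052 = 0.079010
P80 = (1/0.079010)² = 12.6566² = 160.19 µm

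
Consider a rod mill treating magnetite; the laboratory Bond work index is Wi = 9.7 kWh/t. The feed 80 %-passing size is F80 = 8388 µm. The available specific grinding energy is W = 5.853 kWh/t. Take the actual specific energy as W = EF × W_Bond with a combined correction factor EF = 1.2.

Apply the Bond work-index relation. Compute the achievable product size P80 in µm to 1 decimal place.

P80 = 267.0 µm

W = 10 Wi (P80^-0.5 − F80^-0.5)
W_Bond = W / EF = 5.853 / 1.2 = 4.8775 kWh/t
⇒ 1/√P80 = W_Bond/(10·Wi) + 1/√F80
  = 4.8775/(10·9.7) + 1/√8388 = 0.050284 + 0.010919 = 0.061202
P80 = (1/0.061202)² = 16.3393² = 266.97 µm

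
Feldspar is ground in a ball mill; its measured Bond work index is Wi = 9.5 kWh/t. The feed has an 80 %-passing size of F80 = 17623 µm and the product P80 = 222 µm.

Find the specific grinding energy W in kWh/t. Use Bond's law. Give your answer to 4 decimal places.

W = 10·Wi·(P80^(-½) − F80^(-½))
1/√222 = 0.067116;  1/√17623 = 0.007533
W = 10·9.5·(0.067116 − 0.007533) = 5.6604 kWh/t

W = 5.6604 kWh/t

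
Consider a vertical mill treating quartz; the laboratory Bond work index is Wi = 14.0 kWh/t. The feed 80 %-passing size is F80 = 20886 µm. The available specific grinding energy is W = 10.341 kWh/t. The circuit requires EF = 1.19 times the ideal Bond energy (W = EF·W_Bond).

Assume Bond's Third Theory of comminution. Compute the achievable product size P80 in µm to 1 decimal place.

W_Bond = 10·Wi·(1/√P₈₀ − 1/√F₈₀)
W_Bond = W / EF = 10.341 / 1.19 = 8.6899 kWh/t
⇒ 1/√P80 = W_Bond/(10 Wi) + 1/√F80
  = 8.6899/(10·14.0) + 1/√20886 = 0.062071 + 0.006919 = 0.068990
P80 = (1/0.068990)² = 14.4948² = 210.10 µm

P80 = 210.1 µm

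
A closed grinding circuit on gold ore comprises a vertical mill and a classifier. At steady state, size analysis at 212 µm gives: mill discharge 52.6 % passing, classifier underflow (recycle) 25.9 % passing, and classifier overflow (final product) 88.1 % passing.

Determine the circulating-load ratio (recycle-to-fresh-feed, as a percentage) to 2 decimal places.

Let r = R/F. Size balance at 212 µm:
Fd + Rd = Ru + Fo ⇒ R/F = (o−d)/(d−u)
r = (88.1 − 52.6)/(52.6 − 25.9) = 35.5/26.7 = 1.3296
CL = 100·r = 132.96 %

CL = 132.96 %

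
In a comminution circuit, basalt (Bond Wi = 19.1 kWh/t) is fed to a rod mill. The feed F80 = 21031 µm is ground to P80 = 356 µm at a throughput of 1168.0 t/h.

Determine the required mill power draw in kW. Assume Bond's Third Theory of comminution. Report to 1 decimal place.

P = 10285.3 kW

W = 10 Wi (1/√P80 − 1/√F80)  [Bond]
W = 10·19.1·(1/√356 − 1/√21031) = 10·19.1·(0.046104) = 8.8059 kWh/t
P_mill = W·ṁ = 8.8059·1168.0 = 10285.3 kW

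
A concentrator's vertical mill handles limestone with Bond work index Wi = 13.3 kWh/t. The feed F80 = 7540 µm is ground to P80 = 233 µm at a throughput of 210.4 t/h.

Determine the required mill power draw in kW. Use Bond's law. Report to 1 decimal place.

P = 1511.0 kW

W = 10 Wi (P80^-0.5 − F80^-0.5)
W = 10·13.3·(1/√233 − 1/√7540) = 10·13.3·(0.053996) = 7.1814 kWh/t
P_mill = W·ṁ = 7.1814·210.4 = 1511.0 kW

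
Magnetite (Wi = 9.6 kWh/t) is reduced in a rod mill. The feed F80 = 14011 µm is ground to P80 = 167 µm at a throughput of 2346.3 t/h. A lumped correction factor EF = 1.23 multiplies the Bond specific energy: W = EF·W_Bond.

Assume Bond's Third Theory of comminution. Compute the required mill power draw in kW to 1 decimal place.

P = 19098.3 kW

Bond: W = 10·Wi·(1/√P80 − 1/√F80)
W = 10·9.6·(1/√167 − 1/√14011) = 10·9.6·(0.068934) = 6.6177 kWh/t
W_actual = 1.23 × 6.6177 = 8.1397 kWh/t
Mill draw = 8.1397 × 2346.3 = 19098.3 kW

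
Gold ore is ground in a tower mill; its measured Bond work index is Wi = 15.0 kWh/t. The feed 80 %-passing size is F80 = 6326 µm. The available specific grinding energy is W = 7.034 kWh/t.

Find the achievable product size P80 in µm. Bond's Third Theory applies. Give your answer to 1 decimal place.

Bond:  W = 10 Wi (1/√P − 1/√F)
⇒ 1/√P80 = W/(10 Wi) + 1/√F80
  = 7.0340/(10·15.0) + 1/√6326 = 0.046893 + 0.012573 = 0.059466
P80 = (1/0.059466)² = 16.8163² = 282.79 µm

P80 = 282.8 µm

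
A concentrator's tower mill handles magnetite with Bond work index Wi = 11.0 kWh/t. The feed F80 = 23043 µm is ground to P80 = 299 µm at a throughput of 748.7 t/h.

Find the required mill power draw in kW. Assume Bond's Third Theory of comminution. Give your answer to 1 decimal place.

P = 4220.3 kW

W = 10·Wi·[P80^(−½) − F80^(−½)]
W = 10·11.0·(1/√299 − 1/√23043) = 10·11.0·(0.051244) = 5.6368 kWh/t
Mill draw = 5.6368 × 748.7 = 4220.3 kW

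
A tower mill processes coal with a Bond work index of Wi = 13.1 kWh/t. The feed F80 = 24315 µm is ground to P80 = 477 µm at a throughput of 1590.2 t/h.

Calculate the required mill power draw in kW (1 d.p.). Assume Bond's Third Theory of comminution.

P = 8202.2 kW

Bond: W = 10·Wi·(1/√P80 − 1/√F80)
W = 10·13.1·(1/√477 − 1/√24315) = 10·13.1·(0.039374) = 5.1580 kWh/t
P_mill = W·ṁ = 5.1580·1590.2 = 8202.2 kW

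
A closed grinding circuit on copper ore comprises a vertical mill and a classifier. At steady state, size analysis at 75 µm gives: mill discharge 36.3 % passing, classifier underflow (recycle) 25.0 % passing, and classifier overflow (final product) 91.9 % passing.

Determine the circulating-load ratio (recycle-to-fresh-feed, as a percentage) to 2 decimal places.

CL = 492.04 %

Mass balance on the −75 µm fraction:
(1+r)d = ru + o → r = (o−d)/(d−u)
r = (91.9 − 36.3)/(36.3 − 25.0) = 55.6/11.3 = 4.9204
CL = 100·r = 492.04 %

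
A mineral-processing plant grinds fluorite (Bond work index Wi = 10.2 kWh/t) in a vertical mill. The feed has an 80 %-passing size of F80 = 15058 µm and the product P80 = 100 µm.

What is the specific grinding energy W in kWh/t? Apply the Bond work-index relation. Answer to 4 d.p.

W = 9.3688 kWh/t

W = 10·Wi·(P80^(-½) − F80^(-½))
1/√100 = 0.100000;  1/√15058 = 0.008149
W = 10·10.2·(0.100000 − 0.008149) = 9.3688 kWh/t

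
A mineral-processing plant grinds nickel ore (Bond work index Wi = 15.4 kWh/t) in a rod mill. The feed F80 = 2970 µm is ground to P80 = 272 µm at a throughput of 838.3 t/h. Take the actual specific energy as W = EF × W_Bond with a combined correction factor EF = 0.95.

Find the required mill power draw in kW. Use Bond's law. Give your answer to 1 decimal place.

W = 10 Wi / √P80 − 10 Wi / √F80
W = 10·15.4·(1/√272 − 1/√2970) = 10·15.4·(0.042285) = 6.5118 kWh/t
With EF = 0.95: W = 6.5118·0.95 = 6.1862 kWh/t
P_mill = W·ṁ = 6.1862·838.3 = 5185.9 kW

P = 5185.9 kW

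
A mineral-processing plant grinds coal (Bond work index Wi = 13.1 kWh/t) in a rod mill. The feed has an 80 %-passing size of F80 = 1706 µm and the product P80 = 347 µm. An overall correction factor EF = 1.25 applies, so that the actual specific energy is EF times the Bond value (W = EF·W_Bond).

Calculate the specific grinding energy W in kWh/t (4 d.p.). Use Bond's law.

W = 10·Wi·(P80^(-½) − F80^(-½))
1/√347 = 0.053683;  1/√1706 = 0.024211
W = 10·13.1·(0.053683 − 0.024211) = 3.8608 kWh/t
Corrected W = EF·W_Bond = 1.25·3.8608 = 4.8260 kWh/t

W = 4.8260 kWh/t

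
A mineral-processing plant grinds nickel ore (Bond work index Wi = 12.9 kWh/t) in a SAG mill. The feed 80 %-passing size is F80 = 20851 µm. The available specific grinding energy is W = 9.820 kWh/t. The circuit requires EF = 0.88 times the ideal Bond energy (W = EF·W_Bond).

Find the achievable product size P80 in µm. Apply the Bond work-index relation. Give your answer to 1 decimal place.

W = 10 Wi (P80^-0.5 − F80^-0.5)
W_Bond = W / EF = 9.820 / 0.88 = 11.1591 kWh/t
⇒ 1/√P80 = W_Bond/(10 Wi) + 1/√F80
  = 11.1591/(10·12.9) + 1/√20851 = 0.086505 + 0.006925 = 0.093430
P80 = (1/0.093430)² = 10.7032² = 114.56 µm

P80 = 114.6 µm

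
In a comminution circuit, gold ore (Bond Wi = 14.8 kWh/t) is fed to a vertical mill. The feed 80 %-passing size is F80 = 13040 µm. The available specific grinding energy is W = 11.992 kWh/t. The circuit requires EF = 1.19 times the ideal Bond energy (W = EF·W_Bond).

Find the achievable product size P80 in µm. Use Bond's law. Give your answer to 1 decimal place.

W = 10 Wi (1/√P80 − 1/√F80)  [Bond]
W_Bond = W / EF = 11.992 / 1.19 = 10.0773 kWh/t
1/√P80 = 1/√F80 + W_Bond/(10·Wi)
  = 10.0773/(10·14.8) + 1/√13040 = 0.068090 + 0.008757 = 0.076847
P80 = (1/0.076847)² = 13.0129² = 169.33 µm

P80 = 169.3 µm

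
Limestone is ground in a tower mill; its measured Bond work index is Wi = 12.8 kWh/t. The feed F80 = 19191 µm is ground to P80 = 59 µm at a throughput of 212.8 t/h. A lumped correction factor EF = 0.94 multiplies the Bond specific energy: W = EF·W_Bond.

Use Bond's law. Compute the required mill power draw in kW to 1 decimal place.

P = 3148.5 kW

Bond:  W = 10 Wi (1/√P − 1/√F)
W = 10·12.8·(1/√59 − 1/√19191) = 10·12.8·(0.122970) = 15.7402 kWh/t
W_actual = 0.94 × 15.7402 = 14.7958 kWh/t
P = W·T = 14.7958·212.8 = 3148.5 kW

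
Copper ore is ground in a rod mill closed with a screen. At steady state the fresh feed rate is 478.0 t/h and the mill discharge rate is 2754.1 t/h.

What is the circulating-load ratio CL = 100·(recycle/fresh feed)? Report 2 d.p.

CL = 476.17 %

M = F + R at steady state, so:
R = M − F = 2754.1 − 478.0 = 2276.1 t/h
CL = 100·R/F = 100·2276.1/478.0 = 476.17 %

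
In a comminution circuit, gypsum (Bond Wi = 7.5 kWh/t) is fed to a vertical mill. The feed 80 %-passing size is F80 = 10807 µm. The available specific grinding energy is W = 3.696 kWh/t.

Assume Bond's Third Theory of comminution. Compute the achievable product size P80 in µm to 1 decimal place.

P80 = 288.3 µm

W = 10 Wi / √P80 − 10 Wi / √F80
⇒ 1/√P80 = W/(10·Wi) + 1/√F80
  = 3.6960/(10·7.5) + 1/√10807 = 0.049280 + 0.009619 = 0.058899
P80 = (1/0.058899)² = 16.9781² = 288.26 µm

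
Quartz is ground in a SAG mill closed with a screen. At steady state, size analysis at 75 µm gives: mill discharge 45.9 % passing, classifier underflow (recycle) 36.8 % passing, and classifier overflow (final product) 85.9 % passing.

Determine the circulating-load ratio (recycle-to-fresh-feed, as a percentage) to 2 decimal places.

CL = 439.56 %

Two-product formula at 75 µm:
(1+r)·d = r·u + o ⇒ r = (o−d)/(d−u)
r = (85.9 − 45.9)/(45.9 − 36.8) = 40.0/9.1 = 4.3956
CL = 100·r = 439.56 %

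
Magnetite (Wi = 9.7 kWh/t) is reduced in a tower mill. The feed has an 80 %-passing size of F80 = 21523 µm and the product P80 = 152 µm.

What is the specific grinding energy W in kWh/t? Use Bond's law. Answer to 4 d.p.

W = 7.2066 kWh/t

Bond: W = 10·Wi·(1/√P80 − 1/√F80)
1/√152 = 0.081111;  1/√21523 = 0.006816
W = 10·9.7·(0.081111 − 0.006816) = 7.2066 kWh/t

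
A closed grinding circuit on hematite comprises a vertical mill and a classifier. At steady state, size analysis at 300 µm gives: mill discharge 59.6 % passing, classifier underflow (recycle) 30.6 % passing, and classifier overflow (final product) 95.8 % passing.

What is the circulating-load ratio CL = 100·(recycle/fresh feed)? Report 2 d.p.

Let r = R/F. Size balance at 300 µm:
r = (o − d)/(d − u)
r = (95.8 − 59.6)/(59.6 − 30.6) = 36.2/29.0 = 1.2483
CL = 100·r = 124.83 %

CL = 124.83 %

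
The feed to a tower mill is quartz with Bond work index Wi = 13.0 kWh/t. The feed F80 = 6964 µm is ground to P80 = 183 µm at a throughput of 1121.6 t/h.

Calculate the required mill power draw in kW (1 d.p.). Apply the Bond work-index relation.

P = 9031.2 kW

W = 10 Wi (P80^-0.5 − F80^-0.5)
W = 10·13.0·(1/√183 − 1/√6964) = 10·13.0·(0.061939) = 8.0521 kWh/t
P_mill = W·ṁ = 8.0521·1121.6 = 9031.2 kW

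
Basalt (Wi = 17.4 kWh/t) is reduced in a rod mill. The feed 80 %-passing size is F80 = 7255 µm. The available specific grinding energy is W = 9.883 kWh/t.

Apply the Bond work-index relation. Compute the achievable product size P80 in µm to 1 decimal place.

P80 = 212.9 µm

W = 10·Wi·[P80^(−½) − F80^(−½)]
⇒ 1/√P80 = W/(10 Wi) + 1/√F80
  = 9.8830/(10·17.4) + 1/√7255 = 0.056799 + 0.011740 = 0.068539
P80 = (1/0.068539)² = 14.5902² = 212.87 µm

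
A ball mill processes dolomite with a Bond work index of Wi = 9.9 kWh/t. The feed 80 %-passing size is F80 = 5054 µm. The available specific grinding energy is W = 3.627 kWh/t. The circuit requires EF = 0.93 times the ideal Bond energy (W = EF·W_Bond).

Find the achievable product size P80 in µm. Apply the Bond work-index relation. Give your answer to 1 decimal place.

P80 = 349.9 µm

W = 10·Wi·(P80^(-½) − F80^(-½))
W_Bond = W / EF = 3.627 / 0.93 = 3.9000 kWh/t
P80^-0.5 = F80^-0.5 + W_Bond/(10 Wi)
  = 3.9000/(10·9.9) + 1/√5054 = 0.039394 + 0.014066 = 0.053460
P80 = (1/0.053460)² = 18.7055² = 349.89 µm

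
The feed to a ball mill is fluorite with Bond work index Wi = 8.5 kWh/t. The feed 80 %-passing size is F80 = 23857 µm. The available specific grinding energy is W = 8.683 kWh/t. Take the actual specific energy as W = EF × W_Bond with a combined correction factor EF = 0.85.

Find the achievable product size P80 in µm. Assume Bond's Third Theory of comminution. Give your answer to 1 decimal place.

P80 = 62.3 µm

W = 10·Wi·(P80^(-½) − F80^(-½))
W_Bond = W / EF = 8.683 / 0.85 = 10.2153 kWh/t
1/√P80 = 1/√F80 + W_Bond/(10·Wi)
  = 10.2153/(10·8.5) + 1/√23857 = 0.120180 + 0.006474 = 0.126654
P80 = (1/0.126654)² = 7.8955² = 62.34 µm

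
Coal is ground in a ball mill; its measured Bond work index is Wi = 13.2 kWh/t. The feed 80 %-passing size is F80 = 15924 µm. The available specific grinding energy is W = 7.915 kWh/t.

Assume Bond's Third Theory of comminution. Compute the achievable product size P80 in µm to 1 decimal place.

W = 10 Wi (1/√P80 − 1/√F80)  [Bond]
P80^-0.5 = F80^-0.5 + W/(10 Wi)
  = 7.9150/(10·13.2) + 1/√15924 = 0.059962 + 0.007925 = 0.067887
P80 = (1/0.067887)² = 14.7304² = 216.99 µm

P80 = 217.0 µm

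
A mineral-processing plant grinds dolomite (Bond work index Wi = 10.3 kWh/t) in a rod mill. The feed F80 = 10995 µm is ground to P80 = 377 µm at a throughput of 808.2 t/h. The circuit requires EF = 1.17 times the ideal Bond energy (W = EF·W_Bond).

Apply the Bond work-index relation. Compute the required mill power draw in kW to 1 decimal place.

P = 4087.3 kW

Bond:  W = 10 Wi (1/√P − 1/√F)
W = 10·10.3·(1/√377 − 1/√10995) = 10·10.3·(0.041966) = 4.3225 kWh/t
W_actual = 1.17 × 4.3225 = 5.0573 kWh/t
P_mill = W·ṁ = 5.0573·808.2 = 4087.3 kW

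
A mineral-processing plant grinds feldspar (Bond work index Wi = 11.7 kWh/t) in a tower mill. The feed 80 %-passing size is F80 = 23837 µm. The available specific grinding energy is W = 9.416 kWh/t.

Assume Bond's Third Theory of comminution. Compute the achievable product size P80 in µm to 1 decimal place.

P80 = 132.3 µm

W = 10 Wi (P80^-0.5 − F80^-0.5)
⇒ 1/√P80 = W/(10·Wi) + 1/√F80
  = 9.4160/(10·11.7) + 1/√23837 = 0.080479 + 0.006477 = 0.086956
P80 = (1/0.086956)² = 11.5001² = 132.25 µm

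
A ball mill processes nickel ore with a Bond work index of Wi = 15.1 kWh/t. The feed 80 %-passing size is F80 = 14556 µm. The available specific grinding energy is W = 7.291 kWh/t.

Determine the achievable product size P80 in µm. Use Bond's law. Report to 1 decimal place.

W = 10 Wi / √P80 − 10 Wi / √F80
⇒ 1/√P80 = W/(10 Wi) + 1/√F80
  = 7.2910/(10·15.1) + 1/√14556 = 0.048285 + 0.008289 = 0.056573
P80 = (1/0.056573)² = 17.6762² = 312.45 µm

P80 = 312.4 µm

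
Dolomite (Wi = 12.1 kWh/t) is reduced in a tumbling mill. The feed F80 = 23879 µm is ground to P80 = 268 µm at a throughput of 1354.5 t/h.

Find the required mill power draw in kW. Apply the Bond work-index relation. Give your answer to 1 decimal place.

P = 8950.8 kW

W = 10 Wi (1/√P80 − 1/√F80)  [Bond]
W = 10·12.1·(1/√268 − 1/√23879) = 10·12.1·(0.054613) = 6.6082 kWh/t
P = W·T = 6.6082·1354.5 = 8950.8 kW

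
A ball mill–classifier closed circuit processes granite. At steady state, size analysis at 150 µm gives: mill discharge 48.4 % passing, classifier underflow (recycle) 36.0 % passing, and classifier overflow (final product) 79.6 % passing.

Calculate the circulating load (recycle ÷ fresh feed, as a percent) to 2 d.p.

Two-product formula at 150 µm:
Fd + Rd = Ru + Fo ⇒ R/F = (o−d)/(d−u)
r = (79.6 − 48.4)/(48.4 − 36.0) = 31.2/12.4 = 2.5161
CL = 100·r = 251.61 %

CL = 251.61 %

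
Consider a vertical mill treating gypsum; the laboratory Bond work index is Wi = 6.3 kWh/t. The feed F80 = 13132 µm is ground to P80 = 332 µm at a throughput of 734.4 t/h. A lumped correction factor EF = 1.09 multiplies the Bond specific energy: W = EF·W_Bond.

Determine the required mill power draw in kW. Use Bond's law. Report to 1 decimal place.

P = 2327.7 kW

W = 10 Wi (P80^-0.5 − F80^-0.5)
W = 10·6.3·(1/√332 − 1/√13132) = 10·6.3·(0.046156) = 2.9078 kWh/t
Apply correction: 2.9078 × 1.09 = 3.1695 kWh/t
Power = W × throughput = 3.1695 kWh/t × 734.4 t/h = 2327.7 kW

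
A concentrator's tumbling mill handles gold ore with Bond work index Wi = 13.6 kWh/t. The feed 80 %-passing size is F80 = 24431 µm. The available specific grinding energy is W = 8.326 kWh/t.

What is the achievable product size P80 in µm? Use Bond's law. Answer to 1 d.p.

P80 = 218.7 µm

W = 10 Wi (1/√P80 − 1/√F80)  [Bond]
⇒ 1/√P80 = W/(10 Wi) + 1/√F80
  = 8.3260/(10·13.6) + 1/√24431 = 0.061221 + 0.006398 = 0.067618
P80 = (1/0.067618)² = 14.7889² = 218.71 µm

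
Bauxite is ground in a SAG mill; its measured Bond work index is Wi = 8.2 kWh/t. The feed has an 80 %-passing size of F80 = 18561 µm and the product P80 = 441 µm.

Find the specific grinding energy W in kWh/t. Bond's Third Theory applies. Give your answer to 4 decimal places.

W = 3.3029 kWh/t

W = 10 Wi / √P80 − 10 Wi / √F80
1/√441 = 0.047619;  1/√18561 = 0.007340
W = 10·8.2·(0.047619 − 0.007340) = 3.3029 kWh/t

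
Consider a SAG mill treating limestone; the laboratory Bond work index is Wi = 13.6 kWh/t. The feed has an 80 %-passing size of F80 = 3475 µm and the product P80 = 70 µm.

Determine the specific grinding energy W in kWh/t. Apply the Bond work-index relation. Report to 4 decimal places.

W_Bond = 10·Wi·(1/√P₈₀ − 1/√F₈₀)
1/√70 = 0.119523;  1/√3475 = 0.016964
W = 10·13.6·(0.119523 − 0.016964) = 13.9480 kWh/t

W = 13.9480 kWh/t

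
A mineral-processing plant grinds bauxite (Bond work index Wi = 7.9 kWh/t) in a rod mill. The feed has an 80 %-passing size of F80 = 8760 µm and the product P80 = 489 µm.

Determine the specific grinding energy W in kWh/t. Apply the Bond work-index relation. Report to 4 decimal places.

W = 2.7284 kWh/t

W = 10 Wi / √P80 − 10 Wi / √F80
1/√489 = 0.045222;  1/√8760 = 0.010684
W = 10·7.9·(0.045222 − 0.010684) = 2.7284 kWh/t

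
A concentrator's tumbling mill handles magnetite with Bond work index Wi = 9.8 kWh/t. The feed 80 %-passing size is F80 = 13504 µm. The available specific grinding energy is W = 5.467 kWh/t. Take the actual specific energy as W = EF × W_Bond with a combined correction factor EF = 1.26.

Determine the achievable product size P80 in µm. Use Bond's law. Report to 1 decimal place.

P80 = 357.6 µm

W_Bond = 10·Wi·(1/√P₈₀ − 1/√F₈₀)
W_Bond = W / EF = 5.467 / 1.26 = 4.3389 kWh/t
P80^-0.5 = F80^-0.5 + W_Bond/(10 Wi)
  = 4.3389/(10·9.8) + 1/√13504 = 0.044274 + 0.008605 = 0.052880
P80 = (1/0.052880)² = 18.9108² = 357.62 µm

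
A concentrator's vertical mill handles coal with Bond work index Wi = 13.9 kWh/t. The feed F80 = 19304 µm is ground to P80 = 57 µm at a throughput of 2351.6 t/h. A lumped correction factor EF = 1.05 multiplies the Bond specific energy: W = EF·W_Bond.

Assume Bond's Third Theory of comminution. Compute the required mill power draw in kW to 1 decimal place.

W = 10·Wi·[P80^(−½) − F80^(−½)]
W = 10·13.9·(1/√57 − 1/√19304) = 10·13.9·(0.125256) = 17.4106 kWh/t
Apply correction: 17.4106 × 1.05 = 18.2811 kWh/t
P_mill = W·ṁ = 18.2811·2351.6 = 42989.8 kW

P = 42989.8 kW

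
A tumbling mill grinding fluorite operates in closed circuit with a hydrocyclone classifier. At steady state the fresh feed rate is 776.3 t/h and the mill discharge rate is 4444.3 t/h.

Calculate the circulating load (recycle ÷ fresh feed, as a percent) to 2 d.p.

CL = 472.50 %

Mill node: discharge = fresh + recycle.
R = M − F = 4444.3 − 776.3 = 3668.0 t/h
CL = 100·R/F = 100·3668.0/776.3 = 472.50 %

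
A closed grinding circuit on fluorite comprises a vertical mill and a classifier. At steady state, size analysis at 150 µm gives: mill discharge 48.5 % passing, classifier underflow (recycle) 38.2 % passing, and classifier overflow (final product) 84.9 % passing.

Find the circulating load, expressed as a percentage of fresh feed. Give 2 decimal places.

Mass balance on the −150 µm fraction:
Fd + Rd = Ru + Fo ⇒ R/F = (o−d)/(d−u)
r = (84.9 − 48.5)/(48.5 − 38.2) = 36.4/10.3 = 3.5340
CL = 100·r = 353.40 %

CL = 353.40 %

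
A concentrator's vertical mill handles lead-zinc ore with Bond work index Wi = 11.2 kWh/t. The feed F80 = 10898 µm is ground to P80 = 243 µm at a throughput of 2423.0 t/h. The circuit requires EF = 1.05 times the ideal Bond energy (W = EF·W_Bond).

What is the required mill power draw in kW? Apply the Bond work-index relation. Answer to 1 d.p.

W = 10 Wi / √P80 − 10 Wi / √F80
W = 10·11.2·(1/√243 − 1/√10898) = 10·11.2·(0.054571) = 6.1119 kWh/t
Apply correction: 6.1119 × 1.05 = 6.4175 kWh/t
Mill draw = 6.4175 × 2423.0 = 15549.7 kW

P = 15549.7 kW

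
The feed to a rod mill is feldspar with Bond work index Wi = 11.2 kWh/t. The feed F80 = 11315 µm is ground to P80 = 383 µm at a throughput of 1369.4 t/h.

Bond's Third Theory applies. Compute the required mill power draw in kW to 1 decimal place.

W = 10·Wi·[P80^(−½) − F80^(−½)]
W = 10·11.2·(1/√383 − 1/√11315) = 10·11.2·(0.041697) = 4.6700 kWh/t
P = W·T = 4.6700·1369.4 = 6395.1 kW

P = 6395.1 kW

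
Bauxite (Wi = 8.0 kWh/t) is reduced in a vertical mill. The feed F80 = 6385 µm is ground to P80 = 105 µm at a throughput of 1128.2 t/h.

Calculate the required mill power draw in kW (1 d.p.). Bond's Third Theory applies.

P = 7678.6 kW

Bond:  W = 10 Wi (1/√P − 1/√F)
W = 10·8.0·(1/√105 − 1/√6385) = 10·8.0·(0.085075) = 6.8060 kWh/t
P_mill = W·ṁ = 6.8060·1128.2 = 7678.6 kW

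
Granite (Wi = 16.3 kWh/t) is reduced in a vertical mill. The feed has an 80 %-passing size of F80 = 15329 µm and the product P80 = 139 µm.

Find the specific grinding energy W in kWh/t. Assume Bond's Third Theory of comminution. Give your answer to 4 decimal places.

Bond:  W = 10 Wi (1/√P − 1/√F)
1/√139 = 0.084819;  1/√15329 = 0.008077
W = 10·16.3·(0.084819 − 0.008077) = 12.5089 kWh/t

W = 12.5089 kWh/t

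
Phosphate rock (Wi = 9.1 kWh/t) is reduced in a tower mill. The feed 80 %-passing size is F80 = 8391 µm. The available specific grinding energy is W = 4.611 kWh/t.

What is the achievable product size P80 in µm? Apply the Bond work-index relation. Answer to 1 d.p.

P80 = 263.6 µm

W = 10 Wi / √P80 − 10 Wi / √F80
P80^-0.5 = F80^-0.5 + W/(10 Wi)
  = 4.6110/(10·9.1) + 1/√8391 = 0.050670 + 0.010917 = 0.061587
P80 = (1/0.061587)² = 16.2372² = 263.65 µm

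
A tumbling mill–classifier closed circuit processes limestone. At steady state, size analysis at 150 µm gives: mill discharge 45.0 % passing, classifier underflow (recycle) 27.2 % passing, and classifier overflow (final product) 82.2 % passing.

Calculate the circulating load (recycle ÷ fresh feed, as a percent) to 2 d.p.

Balance %-passing 150 µm (r = R/F):
d + r·d = r·u + o → r(d−u) = o−d
r = (82.2 − 45.0)/(45.0 − 27.2) = 37.2/17.8 = 2.0899
CL = 100·r = 208.99 %

CL = 208.99 %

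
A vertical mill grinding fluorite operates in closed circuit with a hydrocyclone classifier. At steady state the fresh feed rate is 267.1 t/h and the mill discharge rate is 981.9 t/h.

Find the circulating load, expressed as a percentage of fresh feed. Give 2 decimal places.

Mill node: discharge = fresh + recycle.
R = M − F = 981.9 − 267.1 = 714.8 t/h
CL = 100·R/F = 100·714.8/267.1 = 267.62 %

CL = 267.62 %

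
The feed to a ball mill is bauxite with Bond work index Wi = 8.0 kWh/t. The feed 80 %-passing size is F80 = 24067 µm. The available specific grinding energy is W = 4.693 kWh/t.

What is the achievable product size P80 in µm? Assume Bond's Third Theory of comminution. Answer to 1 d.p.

W = 10 Wi (1/√P80 − 1/√F80)  [Bond]
P80^(−½) = W/(10 Wi) + F80^(−½)
  = 4.6930/(10·8.0) + 1/√24067 = 0.058662 + 0.006446 = 0.065108
P80 = (1/0.065108)² = 15.3590² = 235.90 µm

P80 = 235.9 µm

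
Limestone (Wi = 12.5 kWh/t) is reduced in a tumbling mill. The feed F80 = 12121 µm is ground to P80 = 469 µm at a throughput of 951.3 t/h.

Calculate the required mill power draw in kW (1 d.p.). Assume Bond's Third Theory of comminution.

W_Bond = 10·Wi·(1/√P₈₀ − 1/√F₈₀)
W = 10·12.5·(1/√469 − 1/√12121) = 10·12.5·(0.037093) = 4.6366 kWh/t
Mill draw = 4.6366 × 951.3 = 4410.8 kW

P = 4410.8 kW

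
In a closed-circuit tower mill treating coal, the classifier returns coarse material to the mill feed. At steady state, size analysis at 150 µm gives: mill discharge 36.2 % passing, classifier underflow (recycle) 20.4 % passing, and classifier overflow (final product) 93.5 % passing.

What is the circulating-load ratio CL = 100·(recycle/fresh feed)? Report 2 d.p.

CL = 362.66 %

Let r = R/F. Size balance at 150 µm:
(1+r)d = ru + o → r = (o−d)/(d−u)
r = (93.5 − 36.2)/(36.2 − 20.4) = 57.3/15.8 = 3.6266
CL = 100·r = 362.66 %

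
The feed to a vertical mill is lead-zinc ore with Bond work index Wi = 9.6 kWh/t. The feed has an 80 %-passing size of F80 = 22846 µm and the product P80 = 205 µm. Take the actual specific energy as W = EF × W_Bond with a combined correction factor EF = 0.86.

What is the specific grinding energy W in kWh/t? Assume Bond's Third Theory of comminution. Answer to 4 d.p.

W = 10·Wi·(P80^(-½) − F80^(-½))
1/√205 = 0.069843;  1/√22846 = 0.006616
W = 10·9.6·(0.069843 − 0.006616) = 6.0698 kWh/t
Apply correction: 6.0698 × 0.86 = 5.2200 kWh/t

W = 5.2200 kWh/t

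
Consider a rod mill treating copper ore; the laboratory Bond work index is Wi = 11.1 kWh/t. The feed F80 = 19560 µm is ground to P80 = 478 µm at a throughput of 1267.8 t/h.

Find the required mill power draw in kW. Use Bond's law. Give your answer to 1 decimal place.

W = 10·Wi·[P80^(−½) − F80^(−½)]
W = 10·11.1·(1/√478 − 1/√19560) = 10·11.1·(0.038589) = 4.2834 kWh/t
Mill draw = 4.2834 × 1267.8 = 5430.4 kW

P = 5430.4 kW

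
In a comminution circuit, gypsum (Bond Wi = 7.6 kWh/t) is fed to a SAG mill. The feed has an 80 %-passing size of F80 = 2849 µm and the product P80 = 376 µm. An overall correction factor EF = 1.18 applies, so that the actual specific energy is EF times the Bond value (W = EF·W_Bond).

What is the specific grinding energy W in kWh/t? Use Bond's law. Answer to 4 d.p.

W = 10 Wi / √P80 − 10 Wi / √F80
1/√376 = 0.051571;  1/√2849 = 0.018735
W = 10·7.6·(0.051571 − 0.018735) = 2.4955 kWh/t
With EF = 1.18: W = 2.4955·1.18 = 2.9447 kWh/t

W = 2.9447 kWh/t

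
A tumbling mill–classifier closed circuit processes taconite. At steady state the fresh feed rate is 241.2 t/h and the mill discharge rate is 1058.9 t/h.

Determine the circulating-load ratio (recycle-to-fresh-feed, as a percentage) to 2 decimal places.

CL = 339.01 %

Steady state: M = F + R.
R = M − F = 1058.9 − 241.2 = 817.7 t/h
CL = 100·R/F = 100·817.7/241.2 = 339.01 %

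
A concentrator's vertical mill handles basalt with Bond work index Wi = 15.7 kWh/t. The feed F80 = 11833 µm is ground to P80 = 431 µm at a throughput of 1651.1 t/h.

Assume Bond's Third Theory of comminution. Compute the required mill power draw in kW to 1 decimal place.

Bond:  W = 10 Wi (1/√P − 1/√F)
W = 10·15.7·(1/√431 − 1/√11833) = 10·15.7·(0.038975) = 6.1191 kWh/t
Mill draw = 6.1191 × 1651.1 = 10103.3 kW

P = 10103.3 kW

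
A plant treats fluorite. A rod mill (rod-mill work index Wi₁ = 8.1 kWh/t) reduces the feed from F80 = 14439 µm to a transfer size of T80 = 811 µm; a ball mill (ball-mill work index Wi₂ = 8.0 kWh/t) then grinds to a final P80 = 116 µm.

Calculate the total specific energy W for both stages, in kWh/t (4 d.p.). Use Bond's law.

W = 6.7888 kWh/t

W = 10 Wi / √P80 − 10 Wi / √F80
Stage 1 (14439→811 µm, Wi₁=8.1): W₁ = 10·8.1·(0.035115 − 0.008322) = 2.1702 kWh/t
Stage 2 (811→116 µm, Wi₂=8.0): W₂ = 10·8.0·(0.092848 − 0.035115) = 4.6186 kWh/t
W = W₁ + W₂ = 2.1702 + 4.6186 = 6.7888 kWh/t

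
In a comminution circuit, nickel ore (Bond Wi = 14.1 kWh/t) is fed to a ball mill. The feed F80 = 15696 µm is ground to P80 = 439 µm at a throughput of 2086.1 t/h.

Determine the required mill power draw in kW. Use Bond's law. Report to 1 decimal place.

Bond:  W = 10 Wi (1/√P − 1/√F)
W = 10·14.1·(1/√439 − 1/√15696) = 10·14.1·(0.039746) = 5.6041 kWh/t
Mill draw = 5.6041 × 2086.1 = 11690.7 kW

P = 11690.7 kW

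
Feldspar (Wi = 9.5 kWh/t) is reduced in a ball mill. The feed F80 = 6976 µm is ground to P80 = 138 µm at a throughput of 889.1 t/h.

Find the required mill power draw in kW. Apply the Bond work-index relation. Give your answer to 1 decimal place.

P = 6178.8 kW

W = 10 Wi (1/√P80 − 1/√F80)  [Bond]
W = 10·9.5·(1/√138 − 1/√6976) = 10·9.5·(0.073153) = 6.9495 kWh/t
P = W·T = 6.9495·889.1 = 6178.8 kW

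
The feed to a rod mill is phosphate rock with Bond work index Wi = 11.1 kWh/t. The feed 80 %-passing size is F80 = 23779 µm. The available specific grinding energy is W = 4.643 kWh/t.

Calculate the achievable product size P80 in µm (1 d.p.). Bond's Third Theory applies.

W = 10·Wi·[P80^(−½) − F80^(−½)]
P80^-0.5 = F80^-0.5 + W/(10 Wi)
  = 4.6430/(10·11.1) + 1/√23779 = 0.041829 + 0.006485 = 0.048314
P80 = (1/0.048314)² = 20.6981² = 428.41 µm

P80 = 428.4 µm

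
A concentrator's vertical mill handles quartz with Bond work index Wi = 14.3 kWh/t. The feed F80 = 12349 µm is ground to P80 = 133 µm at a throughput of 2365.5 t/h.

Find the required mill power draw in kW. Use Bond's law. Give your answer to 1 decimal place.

W = 10 Wi / √P80 − 10 Wi / √F80
W = 10·14.3·(1/√133 − 1/√12349) = 10·14.3·(0.077712) = 11.1128 kWh/t
P_mill = W·ṁ = 11.1128·2365.5 = 26287.4 kW

P = 26287.4 kW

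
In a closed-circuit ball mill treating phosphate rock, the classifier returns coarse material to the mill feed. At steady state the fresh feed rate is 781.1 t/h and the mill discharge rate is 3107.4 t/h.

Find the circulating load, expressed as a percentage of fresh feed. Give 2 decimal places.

Mill node: discharge = fresh + recycle.
R = M − F = 3107.4 − 781.1 = 2326.3 t/h
CL = 100·R/F = 100·2326.3/781.1 = 297.82 %

CL = 297.82 %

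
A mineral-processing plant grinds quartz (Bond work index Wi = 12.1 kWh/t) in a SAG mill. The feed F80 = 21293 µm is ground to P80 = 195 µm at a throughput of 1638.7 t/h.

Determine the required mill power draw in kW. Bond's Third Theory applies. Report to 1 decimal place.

Bond: W = 10·Wi·(1/√P80 − 1/√F80)
W = 10·12.1·(1/√195 − 1/√21293) = 10·12.1·(0.064758) = 7.8358 kWh/t
Mill draw = 7.8358 × 1638.7 = 12840.5 kW

P = 12840.5 kW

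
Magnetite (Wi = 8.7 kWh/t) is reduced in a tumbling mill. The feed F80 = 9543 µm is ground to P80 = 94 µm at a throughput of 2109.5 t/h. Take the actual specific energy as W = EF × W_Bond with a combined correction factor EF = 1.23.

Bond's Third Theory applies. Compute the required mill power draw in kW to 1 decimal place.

P = 20972.3 kW

W = 10·Wi·[P80^(−½) − F80^(−½)]
W = 10·8.7·(1/√94 − 1/√9543) = 10·8.7·(0.092905) = 8.0828 kWh/t
With EF = 1.23: W = 8.0828·1.23 = 9.9418 kWh/t
P = W·T = 9.9418·2109.5 = 20972.3 kW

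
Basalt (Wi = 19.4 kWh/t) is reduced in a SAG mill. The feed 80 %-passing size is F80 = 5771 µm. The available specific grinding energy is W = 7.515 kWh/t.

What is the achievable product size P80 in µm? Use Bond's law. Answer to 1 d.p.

W = 10 Wi (1/√P80 − 1/√F80)  [Bond]
P80^-0.5 = F80^-0.5 + W/(10 Wi)
  = 7.5150/(10·19.4) + 1/√5771 = 0.038737 + 0.013164 = 0.051901
P80 = (1/0.051901)² = 19.2676² = 371.24 µm

P80 = 371.2 µm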